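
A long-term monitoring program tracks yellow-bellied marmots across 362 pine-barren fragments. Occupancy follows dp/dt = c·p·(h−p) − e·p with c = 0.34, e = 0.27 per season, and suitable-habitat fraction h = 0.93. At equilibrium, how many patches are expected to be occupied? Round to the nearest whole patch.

49

p* = h − e/c = 0.93 − 0.7941 = 0.1359.
Expected occupied patches = N × p* = 362 × 0.1359 = 49.19 ≈ 49.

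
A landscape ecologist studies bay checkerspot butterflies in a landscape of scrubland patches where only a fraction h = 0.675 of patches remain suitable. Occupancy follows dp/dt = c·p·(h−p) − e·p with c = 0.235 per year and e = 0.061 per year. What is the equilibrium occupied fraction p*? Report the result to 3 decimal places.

Setting dp/dt = 0 and dividing by p* gives c·(h−p*) = e.
So p* = h − e/c = 0.675 − 0.061/0.235 = 0.675 − 0.2596 = 0.4154.

0.415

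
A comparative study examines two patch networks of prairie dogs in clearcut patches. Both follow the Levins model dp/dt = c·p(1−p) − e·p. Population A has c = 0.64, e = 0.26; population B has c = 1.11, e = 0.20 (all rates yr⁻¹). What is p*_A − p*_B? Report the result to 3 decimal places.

A: p*_A = 1 − 0.26/0.64 = 0.5938.
B: p*_B = 1 − 0.20/1.11 = 0.8198.
p*_A − p*_B = 0.5938 − 0.8198 = -0.2261.

-0.226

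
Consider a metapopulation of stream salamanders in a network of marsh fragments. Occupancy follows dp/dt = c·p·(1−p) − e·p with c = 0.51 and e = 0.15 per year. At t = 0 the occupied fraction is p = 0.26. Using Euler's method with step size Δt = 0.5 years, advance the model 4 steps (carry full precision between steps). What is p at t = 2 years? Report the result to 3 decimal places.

Update rule: p ← p + [c·p·(1−p) − e·p]·Δt with Δt = 0.5.
step 1: Δp = +0.02956, p = 0.28956
step 2: Δp = +0.03074, p = 0.32030
step 3: Δp = +0.03149, p = 0.35180
step 4: Δp = +0.03176, p = 0.38356

0.384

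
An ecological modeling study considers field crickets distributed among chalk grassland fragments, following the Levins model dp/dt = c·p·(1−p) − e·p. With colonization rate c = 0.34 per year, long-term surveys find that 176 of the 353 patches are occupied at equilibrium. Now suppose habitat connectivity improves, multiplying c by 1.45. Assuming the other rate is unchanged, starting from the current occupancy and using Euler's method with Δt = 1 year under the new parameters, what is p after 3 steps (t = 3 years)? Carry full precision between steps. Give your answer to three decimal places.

0.592

Observed p* = 176/353 = 0.49858.
Balance c(1−p*) = e gives e = 0.34×(1 − 0.49858) = 0.17048.
Starting from p₀ = 0.49858; update p ← p + (dp/dt)·Δt with the new parameters.
  1  |  dp/dt·Δt = +0.038250  |  p_1 = 0.536833
  2  |  dp/dt·Δt = +0.031061  |  p_2 = 0.567894
  3  |  dp/dt·Δt = +0.024162  |  p_3 = 0.592056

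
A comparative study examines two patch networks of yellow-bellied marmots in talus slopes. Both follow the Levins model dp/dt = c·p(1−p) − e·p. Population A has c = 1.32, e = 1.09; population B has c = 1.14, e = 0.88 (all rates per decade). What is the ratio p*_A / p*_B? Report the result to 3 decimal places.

0.764

A: p*_A = 1 − 1.09/1.32 = 0.1742.
B: p*_B = 1 − 0.88/1.14 = 0.2281.
p*_A / p*_B = 0.1742/0.2281 = 0.7640.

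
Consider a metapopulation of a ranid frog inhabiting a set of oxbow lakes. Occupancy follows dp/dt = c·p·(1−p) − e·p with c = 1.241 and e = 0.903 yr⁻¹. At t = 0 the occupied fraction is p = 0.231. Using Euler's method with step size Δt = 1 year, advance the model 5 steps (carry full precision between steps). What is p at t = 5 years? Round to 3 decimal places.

Update rule: p ← p + [c·p·(1−p) − e·p]·Δt with Δt = 1.
step 1: Δp = +0.01186, p = 0.24286
step 2: Δp = +0.00889, p = 0.25175
step 3: Δp = +0.00644, p = 0.25819
step 4: Δp = +0.00454, p = 0.26273
step 5: Δp = +0.00314, p = 0.26587

0.266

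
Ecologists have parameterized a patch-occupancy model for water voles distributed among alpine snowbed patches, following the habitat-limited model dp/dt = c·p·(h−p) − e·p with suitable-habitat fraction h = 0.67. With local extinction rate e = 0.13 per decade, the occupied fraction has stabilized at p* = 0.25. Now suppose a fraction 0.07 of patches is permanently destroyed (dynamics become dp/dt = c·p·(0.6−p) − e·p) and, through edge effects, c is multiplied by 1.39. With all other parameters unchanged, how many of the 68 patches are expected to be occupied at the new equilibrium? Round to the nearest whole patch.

20

Balance c(h−p*) = e gives c = e/(0.67 − 0.25000) = 0.13/0.42000 = 0.30952.
New p* = 0.6 − e/c = 0.6 − 0.13000/0.43023 = 0.29784.
Expected occupied = 68 × 0.29784 = 20.25 ≈ 20.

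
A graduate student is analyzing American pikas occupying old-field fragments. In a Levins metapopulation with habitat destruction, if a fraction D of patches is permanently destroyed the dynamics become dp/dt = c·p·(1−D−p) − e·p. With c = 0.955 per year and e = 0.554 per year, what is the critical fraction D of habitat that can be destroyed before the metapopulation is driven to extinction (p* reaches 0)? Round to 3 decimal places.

The nontrivial equilibrium is p* = (1−D) − e/c; extinction occurs when this hits zero.
So D_crit = 1 − e/c = 1 − 0.554/0.955 = 1 − 0.5801 = 0.4199.
This equals the undisturbed p*, a classic result of Lande's extension.

0.420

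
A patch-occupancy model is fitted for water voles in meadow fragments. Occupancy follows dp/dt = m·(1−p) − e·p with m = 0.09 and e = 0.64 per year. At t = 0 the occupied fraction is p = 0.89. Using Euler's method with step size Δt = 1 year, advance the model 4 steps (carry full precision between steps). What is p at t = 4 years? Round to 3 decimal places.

0.127

Update rule: p ← p + [m·(1−p) − e·p]·Δt with Δt = 1.
  1  |  dp/dt·Δt = -0.559700  |  p_1 = 0.330300
  2  |  dp/dt·Δt = -0.151119  |  p_2 = 0.179181
  3  |  dp/dt·Δt = -0.040802  |  p_3 = 0.138379
  4  |  dp/dt·Δt = -0.011017  |  p_4 = 0.127362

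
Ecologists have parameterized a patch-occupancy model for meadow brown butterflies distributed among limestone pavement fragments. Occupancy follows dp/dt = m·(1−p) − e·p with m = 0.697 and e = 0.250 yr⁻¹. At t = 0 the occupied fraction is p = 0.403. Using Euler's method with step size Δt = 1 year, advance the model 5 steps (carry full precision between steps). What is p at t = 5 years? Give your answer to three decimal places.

0.736

Update rule: p ← p + [m·(1−p) − e·p]·Δt with Δt = 1.
p: 0.40300 → 0.71836  (Δp = +0.31536)
p: 0.71836 → 0.73507  (Δp = +0.01671)
p: 0.73507 → 0.73596  (Δp = +0.00089)
p: 0.73596 → 0.73601  (Δp = +0.00005)
p: 0.73601 → 0.73601  (Δp = +0.00000)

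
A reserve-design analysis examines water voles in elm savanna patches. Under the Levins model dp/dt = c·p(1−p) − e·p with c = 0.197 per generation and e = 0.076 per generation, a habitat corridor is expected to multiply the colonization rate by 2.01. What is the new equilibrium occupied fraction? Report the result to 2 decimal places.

Before: p* = 1 − 0.076/0.197 = 0.6142.
After the change, c = 0.39597, e = 0.076, so p* = 1 − 0.076/0.39597 = 0.8081.

0.81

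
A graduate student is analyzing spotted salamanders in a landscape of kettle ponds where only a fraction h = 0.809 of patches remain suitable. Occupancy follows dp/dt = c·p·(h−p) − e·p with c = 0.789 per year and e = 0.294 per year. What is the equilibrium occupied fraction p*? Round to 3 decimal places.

Setting dp/dt = 0 and dividing by p* gives c·(h−p*) = e.
So p* = h − e/c = 0.809 − 0.294/0.789 = 0.809 − 0.3726 = 0.4364.

0.436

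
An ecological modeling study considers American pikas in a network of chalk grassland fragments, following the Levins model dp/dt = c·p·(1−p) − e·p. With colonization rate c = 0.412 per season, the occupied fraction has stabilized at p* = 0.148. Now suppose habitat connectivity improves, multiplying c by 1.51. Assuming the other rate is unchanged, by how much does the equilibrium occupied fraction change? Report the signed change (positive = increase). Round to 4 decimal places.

Balance c(1−p*) = e gives e = 0.412×(1 − 0.14800) = 0.35102.
New p* = 1 − e/c = 1 − 0.35102/0.62212 = 0.43577.
Δp* = 0.43577 − 0.14800 = +0.28777.

0.2878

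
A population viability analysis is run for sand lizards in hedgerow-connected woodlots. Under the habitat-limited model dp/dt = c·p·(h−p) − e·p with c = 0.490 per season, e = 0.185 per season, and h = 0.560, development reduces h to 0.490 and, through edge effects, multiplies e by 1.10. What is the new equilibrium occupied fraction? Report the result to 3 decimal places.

0.075

Before: p* = h − e/c = 0.560 − 0.185/0.490 = 0.560 − 0.3776 = 0.1824.
After: c = 0.49, e = 0.2035, h = 0.490; p* = 0.490 − 0.2035/0.49 = 0.0747.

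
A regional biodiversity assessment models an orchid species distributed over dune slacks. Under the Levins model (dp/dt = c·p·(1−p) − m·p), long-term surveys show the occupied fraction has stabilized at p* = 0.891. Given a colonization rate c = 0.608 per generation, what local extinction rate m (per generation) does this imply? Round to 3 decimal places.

0.066

At equilibrium c(1−p*) = m.
m = 0.608 × (1 − 0.891) = 0.608 × 0.1090 = 0.0663.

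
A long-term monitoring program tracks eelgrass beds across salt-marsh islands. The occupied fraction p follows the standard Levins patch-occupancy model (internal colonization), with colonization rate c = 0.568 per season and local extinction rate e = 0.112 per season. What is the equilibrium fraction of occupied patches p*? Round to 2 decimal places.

0.80

At equilibrium, colonization balances extinction: c·p*·(1−p*) = e·p*.
So p* = 1 − e/c = 1 − 0.112/0.568 = 1 − 0.1972 = 0.8028.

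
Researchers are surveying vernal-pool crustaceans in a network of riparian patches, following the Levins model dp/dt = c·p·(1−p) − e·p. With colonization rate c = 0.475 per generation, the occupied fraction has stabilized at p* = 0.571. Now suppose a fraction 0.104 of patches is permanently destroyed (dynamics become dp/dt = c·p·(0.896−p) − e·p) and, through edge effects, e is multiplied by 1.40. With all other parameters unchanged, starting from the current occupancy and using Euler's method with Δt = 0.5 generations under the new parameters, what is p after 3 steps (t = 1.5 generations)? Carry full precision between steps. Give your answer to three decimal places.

0.479

Balance c(1−p*) = e gives e = 0.475×(1 − 0.57100) = 0.20378.
Starting from p₀ = 0.57100; update p ← p + (dp/dt)·Δt with the new parameters.
p: 0.57100 → 0.53363  (Δp = -0.03737)
p: 0.53363 → 0.50343  (Δp = -0.03019)
p: 0.50343 → 0.47856  (Δp = -0.02487)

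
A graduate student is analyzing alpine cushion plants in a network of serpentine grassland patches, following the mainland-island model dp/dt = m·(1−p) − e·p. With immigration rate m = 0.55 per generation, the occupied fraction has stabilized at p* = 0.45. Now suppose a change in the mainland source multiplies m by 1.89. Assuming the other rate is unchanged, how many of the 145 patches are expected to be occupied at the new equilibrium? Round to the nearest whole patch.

Balance m(1−p*) = e·p* gives e = m(1−p*)/p* = 0.55×0.55000/0.45000 = 0.67222.
New p* = m/(m+e) = 1.03950/(1.03950+0.67222) = 0.60728.
Expected occupied = 145 × 0.60728 = 88.06 ≈ 88.

88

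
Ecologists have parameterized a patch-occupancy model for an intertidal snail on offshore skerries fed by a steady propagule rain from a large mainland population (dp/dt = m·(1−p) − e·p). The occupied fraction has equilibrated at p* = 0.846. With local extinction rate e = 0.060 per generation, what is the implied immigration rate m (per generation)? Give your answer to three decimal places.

At equilibrium m(1−p*) = e·p*, so m = e·p*/(1−p*).
m = 0.060 × 0.846 / 0.1540 = 0.0508/0.1540 = 0.3296.

0.330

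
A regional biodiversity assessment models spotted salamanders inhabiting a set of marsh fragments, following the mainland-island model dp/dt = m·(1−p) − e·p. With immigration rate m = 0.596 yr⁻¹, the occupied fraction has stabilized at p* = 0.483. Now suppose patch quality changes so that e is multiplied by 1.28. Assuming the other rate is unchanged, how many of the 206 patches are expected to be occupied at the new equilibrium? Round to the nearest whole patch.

87

Balance m(1−p*) = e·p* gives e = m(1−p*)/p* = 0.596×0.51700/0.48300 = 0.63795.
New p* = m/(m+e) = 0.59600/(0.59600+0.81658) = 0.42192.
Expected occupied = 206 × 0.42192 = 86.92 ≈ 87.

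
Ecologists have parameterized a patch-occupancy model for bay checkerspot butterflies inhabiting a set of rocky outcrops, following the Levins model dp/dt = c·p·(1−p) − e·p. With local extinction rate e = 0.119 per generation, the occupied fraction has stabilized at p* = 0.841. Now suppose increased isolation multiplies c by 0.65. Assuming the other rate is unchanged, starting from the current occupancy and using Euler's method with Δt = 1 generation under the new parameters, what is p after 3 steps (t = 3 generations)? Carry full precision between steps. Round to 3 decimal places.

Balance c(1−p*) = e gives c = e/(1 − 0.84100) = 0.119/0.15900 = 0.74843.
Starting from p₀ = 0.84100; update p ← p + (dp/dt)·Δt with the new parameters.
p: 0.84100 → 0.80597  (Δp = -0.03503)
p: 0.80597 → 0.78614  (Δp = -0.01983)
p: 0.78614 → 0.77438  (Δp = -0.01176)

0.774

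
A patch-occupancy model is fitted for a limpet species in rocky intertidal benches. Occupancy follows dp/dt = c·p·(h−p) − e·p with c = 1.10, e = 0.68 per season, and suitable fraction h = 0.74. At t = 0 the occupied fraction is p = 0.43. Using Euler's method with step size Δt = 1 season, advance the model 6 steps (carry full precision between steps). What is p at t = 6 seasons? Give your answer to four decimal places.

Update rule: p ← p + [c·p·(h−p) − e·p]·Δt with Δt = 1.
t = 1: p = 0.43000 + (-0.14577) = 0.28423
t = 2: p = 0.28423 + (-0.05078) = 0.23345
t = 3: p = 0.23345 + (-0.02867) = 0.20478
t = 4: p = 0.20478 + (-0.01869) = 0.18610
t = 5: p = 0.18610 + (-0.01316) = 0.17294
t = 6: p = 0.17294 + (-0.00972) = 0.16321

0.1632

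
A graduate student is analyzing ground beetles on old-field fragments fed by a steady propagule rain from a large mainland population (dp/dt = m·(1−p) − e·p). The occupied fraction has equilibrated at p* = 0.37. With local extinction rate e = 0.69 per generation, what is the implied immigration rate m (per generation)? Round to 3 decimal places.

At equilibrium m(1−p*) = e·p*, so m = e·p*/(1−p*).
m = 0.69 × 0.37 / 0.6300 = 0.2553/0.6300 = 0.4052.

0.405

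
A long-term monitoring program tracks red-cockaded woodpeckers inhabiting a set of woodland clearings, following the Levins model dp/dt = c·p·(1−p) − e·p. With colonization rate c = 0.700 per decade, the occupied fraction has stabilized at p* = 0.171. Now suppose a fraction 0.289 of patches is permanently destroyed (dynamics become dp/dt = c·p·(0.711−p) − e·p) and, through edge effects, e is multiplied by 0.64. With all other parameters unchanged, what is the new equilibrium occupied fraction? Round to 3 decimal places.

0.180

Balance c(1−p*) = e gives e = 0.700×(1 − 0.17100) = 0.58030.
New p* = 0.711 − e/c = 0.711 − 0.37139/0.70000 = 0.18044.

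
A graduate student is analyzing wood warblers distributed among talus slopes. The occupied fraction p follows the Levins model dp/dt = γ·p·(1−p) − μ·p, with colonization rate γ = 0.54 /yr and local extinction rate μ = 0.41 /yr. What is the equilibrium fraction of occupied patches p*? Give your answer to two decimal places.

0.24

Setting dp/dt = 0 and dividing through by p* gives γ·(1−p*) = μ.
So p* = 1 − μ/γ = 1 − 0.41/0.54 = 1 − 0.7593 = 0.2407.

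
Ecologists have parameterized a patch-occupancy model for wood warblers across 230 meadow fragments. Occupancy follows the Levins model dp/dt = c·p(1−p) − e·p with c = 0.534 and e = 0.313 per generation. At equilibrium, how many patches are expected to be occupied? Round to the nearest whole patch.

p* = 1 − e/c = 1 − 0.313/0.534 = 0.4139.
Expected occupied patches = N × p* = 230 × 0.4139 = 95.19 ≈ 95.

95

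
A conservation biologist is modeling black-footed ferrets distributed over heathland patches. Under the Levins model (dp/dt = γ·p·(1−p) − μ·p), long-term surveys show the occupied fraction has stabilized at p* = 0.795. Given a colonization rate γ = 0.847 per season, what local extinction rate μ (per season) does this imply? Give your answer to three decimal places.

0.174

At equilibrium γ(1−p*) = μ.
μ = 0.847 × (1 − 0.795) = 0.847 × 0.2050 = 0.1736.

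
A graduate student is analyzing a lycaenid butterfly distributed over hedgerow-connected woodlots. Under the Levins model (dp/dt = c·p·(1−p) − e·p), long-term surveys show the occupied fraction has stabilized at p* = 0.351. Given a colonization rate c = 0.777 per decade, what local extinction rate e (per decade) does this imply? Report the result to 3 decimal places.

0.504

At equilibrium c(1−p*) = e.
e = 0.777 × (1 − 0.351) = 0.777 × 0.6490 = 0.5043.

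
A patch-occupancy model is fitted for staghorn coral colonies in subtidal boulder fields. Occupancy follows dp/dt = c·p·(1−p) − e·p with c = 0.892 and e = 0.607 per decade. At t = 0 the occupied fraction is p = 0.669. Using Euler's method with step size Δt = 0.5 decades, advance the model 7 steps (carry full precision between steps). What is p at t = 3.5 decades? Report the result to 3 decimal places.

0.381

Update rule: p ← p + [c·p·(1−p) − e·p]·Δt with Δt = 0.5.
p: 0.66900 → 0.56472  (Δp = -0.10428)
p: 0.56472 → 0.50296  (Δp = -0.06176)
p: 0.50296 → 0.46181  (Δp = -0.04115)
p: 0.46181 → 0.43250  (Δp = -0.02931)
p: 0.43250 → 0.41070  (Δp = -0.02180)
p: 0.41070 → 0.39400  (Δp = -0.01670)
p: 0.39400 → 0.38091  (Δp = -0.01309)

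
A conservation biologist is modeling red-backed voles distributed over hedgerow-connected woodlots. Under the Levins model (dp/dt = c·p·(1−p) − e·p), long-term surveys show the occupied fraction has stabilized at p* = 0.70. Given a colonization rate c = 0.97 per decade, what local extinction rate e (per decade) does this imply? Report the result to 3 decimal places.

0.291

At equilibrium c(1−p*) = e.
e = 0.97 × (1 − 0.70) = 0.97 × 0.3000 = 0.2910.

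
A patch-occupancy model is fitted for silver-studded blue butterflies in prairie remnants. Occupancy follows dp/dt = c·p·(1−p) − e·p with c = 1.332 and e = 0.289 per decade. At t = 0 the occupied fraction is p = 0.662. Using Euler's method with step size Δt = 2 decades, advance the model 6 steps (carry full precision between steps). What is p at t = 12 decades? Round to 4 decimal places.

Update rule: p ← p + [c·p·(1−p) − e·p]·Δt with Δt = 2.
  1  |  dp/dt·Δt = +0.213450  |  p_1 = 0.875450
  2  |  dp/dt·Δt = -0.215535  |  p_2 = 0.659915
  3  |  dp/dt·Δt = +0.216443  |  p_3 = 0.876358
  4  |  dp/dt·Δt = -0.217878  |  p_4 = 0.658480
  5  |  dp/dt·Δt = +0.218490  |  p_5 = 0.876970
  6  |  dp/dt·Δt = -0.219460  |  p_6 = 0.657510

0.6575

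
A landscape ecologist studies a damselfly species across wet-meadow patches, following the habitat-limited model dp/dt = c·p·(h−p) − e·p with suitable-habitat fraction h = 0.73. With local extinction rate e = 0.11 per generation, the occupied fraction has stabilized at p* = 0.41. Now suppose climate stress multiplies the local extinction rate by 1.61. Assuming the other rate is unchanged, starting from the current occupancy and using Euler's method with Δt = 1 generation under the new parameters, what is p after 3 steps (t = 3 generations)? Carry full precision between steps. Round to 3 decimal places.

Balance c(h−p*) = e gives c = e/(0.73 − 0.41000) = 0.11/0.32000 = 0.34375.
Starting from p₀ = 0.41000; update p ← p + (dp/dt)·Δt with the new parameters.
  1  |  dp/dt·Δt = -0.027511  |  p_1 = 0.382489
  2  |  dp/dt·Δt = -0.022048  |  p_2 = 0.360441
  3  |  dp/dt·Δt = -0.018045  |  p_3 = 0.342396

0.342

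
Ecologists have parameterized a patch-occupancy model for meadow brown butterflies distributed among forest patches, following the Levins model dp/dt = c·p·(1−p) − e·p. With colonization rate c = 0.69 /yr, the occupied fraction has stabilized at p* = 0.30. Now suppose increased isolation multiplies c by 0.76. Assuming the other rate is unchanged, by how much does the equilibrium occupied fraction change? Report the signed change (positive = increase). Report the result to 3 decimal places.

-0.221

Balance c(1−p*) = e gives e = 0.69×(1 − 0.30000) = 0.48300.
New p* = 1 − e/c = 1 − 0.48300/0.52440 = 0.07895.
Δp* = 0.07895 − 0.30000 = -0.22105.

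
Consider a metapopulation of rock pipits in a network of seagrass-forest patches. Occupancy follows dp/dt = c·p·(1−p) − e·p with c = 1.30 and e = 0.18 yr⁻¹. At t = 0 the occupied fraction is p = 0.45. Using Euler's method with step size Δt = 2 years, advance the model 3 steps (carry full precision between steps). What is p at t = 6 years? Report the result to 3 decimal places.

Update rule: p ← p + [c·p·(1−p) − e·p]·Δt with Δt = 2.
t = 2: p = 0.45000 + (+0.48150) = 0.93150
t = 4: p = 0.93150 + (-0.16944) = 0.76206
t = 6: p = 0.76206 + (+0.19710) = 0.95916

0.959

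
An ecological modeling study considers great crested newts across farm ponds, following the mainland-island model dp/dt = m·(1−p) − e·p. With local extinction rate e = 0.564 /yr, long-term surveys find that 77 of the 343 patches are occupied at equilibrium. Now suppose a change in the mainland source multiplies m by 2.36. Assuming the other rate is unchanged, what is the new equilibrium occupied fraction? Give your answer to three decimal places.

0.406

Observed p* = 77/343 = 0.22449.
Balance m(1−p*) = e·p* gives m = e·p*/(1−p*) = 0.564×0.22449/0.77551 = 0.16326.
New p* = m/(m+e) = 0.38529/(0.38529+0.56400) = 0.40587.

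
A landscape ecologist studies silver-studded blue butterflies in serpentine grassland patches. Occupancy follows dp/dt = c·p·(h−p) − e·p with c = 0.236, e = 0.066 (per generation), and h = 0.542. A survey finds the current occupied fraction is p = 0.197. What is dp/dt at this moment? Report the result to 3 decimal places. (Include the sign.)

0.003

Colonization term: c·p·(h−p) = 0.236×0.197×0.3450 = 0.01604.
Extinction term: e·p = 0.01300.
dp/dt = 0.01604 − 0.01300 = 0.00304.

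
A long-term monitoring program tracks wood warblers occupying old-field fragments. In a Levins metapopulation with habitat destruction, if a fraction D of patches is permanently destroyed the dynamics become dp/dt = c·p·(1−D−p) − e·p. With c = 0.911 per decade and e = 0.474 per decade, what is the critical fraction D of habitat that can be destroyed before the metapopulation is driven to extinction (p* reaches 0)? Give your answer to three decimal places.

The nontrivial equilibrium is p* = (1−D) − e/c; extinction occurs when this hits zero.
So D_crit = 1 − e/c = 1 − 0.474/0.911 = 1 − 0.5203 = 0.4797.
This equals the undisturbed p*, a classic result of Lande's extension.

0.480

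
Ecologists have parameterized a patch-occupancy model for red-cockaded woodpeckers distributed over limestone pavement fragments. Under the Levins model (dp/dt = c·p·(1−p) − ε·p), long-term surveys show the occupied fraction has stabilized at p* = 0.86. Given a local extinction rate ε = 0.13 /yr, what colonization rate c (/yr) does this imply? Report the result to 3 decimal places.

At equilibrium c(1−p*) = ε, so c = ε/(1−p*).
c = 0.13/(1 − 0.86) = 0.13/0.1400 = 0.9286.

0.929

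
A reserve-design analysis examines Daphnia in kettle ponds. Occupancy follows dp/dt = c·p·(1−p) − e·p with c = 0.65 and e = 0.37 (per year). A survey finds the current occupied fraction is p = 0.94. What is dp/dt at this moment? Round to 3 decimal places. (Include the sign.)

-0.311

Colonization term: c·p·(1−p) = 0.65×0.94×0.0600 = 0.03666.
Extinction term: e·p = 0.34780.
dp/dt = 0.03666 − 0.34780 = -0.31114.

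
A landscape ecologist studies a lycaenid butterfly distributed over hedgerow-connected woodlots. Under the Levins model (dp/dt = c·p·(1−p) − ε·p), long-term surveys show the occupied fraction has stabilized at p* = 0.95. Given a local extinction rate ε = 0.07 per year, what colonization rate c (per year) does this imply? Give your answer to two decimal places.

1.40

At equilibrium c(1−p*) = ε, so c = ε/(1−p*).
c = 0.07/(1 − 0.95) = 0.07/0.0500 = 1.4000.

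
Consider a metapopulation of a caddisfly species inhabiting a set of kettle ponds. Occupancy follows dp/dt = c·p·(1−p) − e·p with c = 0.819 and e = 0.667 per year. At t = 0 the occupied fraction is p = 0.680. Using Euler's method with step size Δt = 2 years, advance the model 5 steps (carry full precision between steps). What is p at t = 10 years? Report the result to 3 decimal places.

Update rule: p ← p + [c·p·(1−p) − e·p]·Δt with Δt = 2.
p: 0.68000 → 0.12931  (Δp = -0.55069)
p: 0.12931 → 0.14123  (Δp = +0.01192)
p: 0.14123 → 0.15149  (Δp = +0.01026)
p: 0.15149 → 0.15995  (Δp = +0.00846)
p: 0.15995 → 0.16667  (Δp = +0.00672)

0.167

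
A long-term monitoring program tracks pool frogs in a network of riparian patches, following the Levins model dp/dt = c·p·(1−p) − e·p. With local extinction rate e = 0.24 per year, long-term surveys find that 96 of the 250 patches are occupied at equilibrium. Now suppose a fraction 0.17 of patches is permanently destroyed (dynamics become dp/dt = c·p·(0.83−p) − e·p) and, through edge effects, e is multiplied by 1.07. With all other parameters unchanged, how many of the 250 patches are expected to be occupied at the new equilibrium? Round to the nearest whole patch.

43

Observed p* = 96/250 = 0.38400.
Balance c(1−p*) = e gives c = e/(1 − 0.38400) = 0.24/0.61600 = 0.38961.
New p* = 0.83 − e/c = 0.83 − 0.25680/0.38961 = 0.17088.
Expected occupied = 250 × 0.17088 = 42.72 ≈ 43.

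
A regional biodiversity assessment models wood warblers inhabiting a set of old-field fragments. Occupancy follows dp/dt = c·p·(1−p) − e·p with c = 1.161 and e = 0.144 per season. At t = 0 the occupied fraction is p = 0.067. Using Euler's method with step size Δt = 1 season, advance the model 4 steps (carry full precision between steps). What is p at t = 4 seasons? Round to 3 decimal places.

Update rule: p ← p + [c·p·(1−p) − e·p]·Δt with Δt = 1.
  1  |  dp/dt·Δt = +0.062927  |  p_1 = 0.129927
  2  |  dp/dt·Δt = +0.112537  |  p_2 = 0.242464
  3  |  dp/dt·Δt = +0.178332  |  p_3 = 0.420797
  4  |  dp/dt·Δt = +0.222372  |  p_4 = 0.643169

0.643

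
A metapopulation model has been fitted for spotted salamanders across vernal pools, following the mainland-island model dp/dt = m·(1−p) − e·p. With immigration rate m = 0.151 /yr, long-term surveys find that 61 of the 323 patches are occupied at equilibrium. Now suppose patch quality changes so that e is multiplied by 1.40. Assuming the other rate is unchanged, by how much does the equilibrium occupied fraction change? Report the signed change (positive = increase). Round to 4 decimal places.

-0.0463

Observed p* = 61/323 = 0.18885.
Balance m(1−p*) = e·p* gives e = m(1−p*)/p* = 0.151×0.81115/0.18885 = 0.64858.
New p* = m/(m+e) = 0.15100/(0.15100+0.90801) = 0.14259.
Δp* = 0.14259 − 0.18885 = -0.04626.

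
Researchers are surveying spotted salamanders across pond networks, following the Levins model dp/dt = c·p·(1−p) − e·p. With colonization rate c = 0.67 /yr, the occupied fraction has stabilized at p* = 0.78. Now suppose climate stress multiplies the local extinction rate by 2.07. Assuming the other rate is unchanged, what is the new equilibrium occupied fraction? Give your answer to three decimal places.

Balance c(1−p*) = e gives e = 0.67×(1 − 0.78000) = 0.14740.
New p* = 1 − e/c = 1 − 0.30512/0.67000 = 0.54460.

0.545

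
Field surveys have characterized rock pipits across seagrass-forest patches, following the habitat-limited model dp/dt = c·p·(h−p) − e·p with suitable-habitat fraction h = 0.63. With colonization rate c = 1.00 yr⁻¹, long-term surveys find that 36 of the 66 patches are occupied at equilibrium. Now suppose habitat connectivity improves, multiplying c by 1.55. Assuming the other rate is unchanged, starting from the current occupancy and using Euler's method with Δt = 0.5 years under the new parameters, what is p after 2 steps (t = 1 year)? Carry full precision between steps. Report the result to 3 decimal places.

Observed p* = 36/66 = 0.54545.
Balance c(h−p*) = e gives e = 1.00×(0.63 − 0.54545) = 0.08455.
Starting from p₀ = 0.54545; update p ← p + (dp/dt)·Δt with the new parameters.
t = 0.5: p = 0.54545 + (+0.01268) = 0.55814
t = 1: p = 0.55814 + (+0.00749) = 0.56563

0.566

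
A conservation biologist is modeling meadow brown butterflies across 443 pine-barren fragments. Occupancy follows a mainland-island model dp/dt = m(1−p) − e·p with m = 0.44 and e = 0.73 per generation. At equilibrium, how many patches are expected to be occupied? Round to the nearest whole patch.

167

p* = m/(m+e) = 0.44/1.1700 = 0.3761.
Expected occupied patches = N × p* = 443 × 0.3761 = 166.60 ≈ 167.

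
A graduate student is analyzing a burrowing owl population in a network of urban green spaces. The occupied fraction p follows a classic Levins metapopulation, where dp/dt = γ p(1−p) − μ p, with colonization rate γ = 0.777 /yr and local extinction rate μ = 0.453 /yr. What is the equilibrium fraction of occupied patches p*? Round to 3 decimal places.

At equilibrium, colonization balances extinction: γ·p*·(1−p*) = μ·p*.
So p* = 1 − μ/γ = 1 − 0.453/0.777 = 1 − 0.5830 = 0.4170.

0.417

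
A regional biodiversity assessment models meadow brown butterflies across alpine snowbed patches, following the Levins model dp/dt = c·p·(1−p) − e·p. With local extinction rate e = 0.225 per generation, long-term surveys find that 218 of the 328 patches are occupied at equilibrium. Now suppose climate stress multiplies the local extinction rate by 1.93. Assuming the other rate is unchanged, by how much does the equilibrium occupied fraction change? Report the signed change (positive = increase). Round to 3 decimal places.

Observed p* = 218/328 = 0.66463.
Balance c(1−p*) = e gives c = e/(1 − 0.66463) = 0.225/0.33537 = 0.67090.
New p* = 1 − e/c = 1 − 0.43425/0.67090 = 0.35274.
Δp* = 0.35274 − 0.66463 = -0.31189.

-0.312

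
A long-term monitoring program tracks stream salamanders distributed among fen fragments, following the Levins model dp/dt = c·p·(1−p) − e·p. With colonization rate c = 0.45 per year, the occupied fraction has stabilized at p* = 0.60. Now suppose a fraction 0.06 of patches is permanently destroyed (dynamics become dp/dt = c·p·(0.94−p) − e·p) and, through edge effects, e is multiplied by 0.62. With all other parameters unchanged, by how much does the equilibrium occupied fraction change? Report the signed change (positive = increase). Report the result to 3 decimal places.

0.092

Balance c(1−p*) = e gives e = 0.45×(1 − 0.60000) = 0.18000.
New p* = 0.94 − e/c = 0.94 − 0.11160/0.45000 = 0.69200.
Δp* = 0.69200 − 0.60000 = +0.09200.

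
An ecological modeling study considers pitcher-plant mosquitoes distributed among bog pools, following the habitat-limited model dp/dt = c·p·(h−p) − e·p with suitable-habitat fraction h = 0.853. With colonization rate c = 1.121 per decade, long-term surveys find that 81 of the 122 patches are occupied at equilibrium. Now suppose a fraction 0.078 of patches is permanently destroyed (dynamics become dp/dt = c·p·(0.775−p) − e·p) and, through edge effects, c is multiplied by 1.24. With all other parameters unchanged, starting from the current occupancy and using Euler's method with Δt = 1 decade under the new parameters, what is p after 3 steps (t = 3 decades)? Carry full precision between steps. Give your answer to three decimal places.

0.623

Observed p* = 81/122 = 0.66393.
Balance c(h−p*) = e gives e = 1.121×(0.853 − 0.66393) = 0.21194.
Starting from p₀ = 0.66393; update p ← p + (dp/dt)·Δt with the new parameters.
  1  |  dp/dt·Δt = -0.038214  |  p_1 = 0.625720
  2  |  dp/dt·Δt = -0.002777  |  p_2 = 0.622944
  3  |  dp/dt·Δt = -0.000360  |  p_3 = 0.622584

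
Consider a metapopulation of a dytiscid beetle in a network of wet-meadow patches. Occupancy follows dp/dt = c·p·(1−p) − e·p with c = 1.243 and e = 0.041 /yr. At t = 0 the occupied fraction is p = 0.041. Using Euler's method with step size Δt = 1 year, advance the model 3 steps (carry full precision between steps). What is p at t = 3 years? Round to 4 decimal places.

Update rule: p ← p + [c·p·(1−p) − e·p]·Δt with Δt = 1.
  1  |  dp/dt·Δt = +0.047193  |  p_1 = 0.088193
  2  |  dp/dt·Δt = +0.096339  |  p_2 = 0.184532
  3  |  dp/dt·Δt = +0.179481  |  p_3 = 0.364013

0.3640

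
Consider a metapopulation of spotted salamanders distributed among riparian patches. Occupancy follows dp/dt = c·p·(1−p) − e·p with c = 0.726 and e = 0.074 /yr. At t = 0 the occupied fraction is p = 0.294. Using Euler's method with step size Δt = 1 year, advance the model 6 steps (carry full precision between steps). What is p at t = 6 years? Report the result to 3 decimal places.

0.883

Update rule: p ← p + [c·p·(1−p) − e·p]·Δt with Δt = 1.
p: 0.29400 → 0.42294  (Δp = +0.12894)
p: 0.42294 → 0.56883  (Δp = +0.14589)
p: 0.56883 → 0.70479  (Δp = +0.13597)
p: 0.70479 → 0.80369  (Δp = +0.09890)
p: 0.80369 → 0.85876  (Δp = +0.05507)
p: 0.85876 → 0.88327  (Δp = +0.02451)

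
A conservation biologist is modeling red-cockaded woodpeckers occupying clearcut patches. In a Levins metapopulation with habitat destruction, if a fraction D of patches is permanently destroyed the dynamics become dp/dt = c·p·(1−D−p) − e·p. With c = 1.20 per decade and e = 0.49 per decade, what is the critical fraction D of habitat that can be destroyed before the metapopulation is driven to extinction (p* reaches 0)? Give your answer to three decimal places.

0.592

The nontrivial equilibrium is p* = (1−D) − e/c; extinction occurs when this hits zero.
So D_crit = 1 − e/c = 1 − 0.49/1.20 = 1 − 0.4083 = 0.5917.
Note this equals the original equilibrium occupancy — the Levins extinction-debt result.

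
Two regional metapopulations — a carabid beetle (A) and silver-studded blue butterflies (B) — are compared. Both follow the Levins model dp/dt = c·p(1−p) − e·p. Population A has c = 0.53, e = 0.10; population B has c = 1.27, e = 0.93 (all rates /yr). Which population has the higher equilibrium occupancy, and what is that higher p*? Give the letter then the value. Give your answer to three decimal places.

A, 0.811

A: p*_A = 1 − 0.10/0.53 = 0.8113.
B: p*_B = 1 − 0.93/1.27 = 0.2677.
A is higher at 0.8113.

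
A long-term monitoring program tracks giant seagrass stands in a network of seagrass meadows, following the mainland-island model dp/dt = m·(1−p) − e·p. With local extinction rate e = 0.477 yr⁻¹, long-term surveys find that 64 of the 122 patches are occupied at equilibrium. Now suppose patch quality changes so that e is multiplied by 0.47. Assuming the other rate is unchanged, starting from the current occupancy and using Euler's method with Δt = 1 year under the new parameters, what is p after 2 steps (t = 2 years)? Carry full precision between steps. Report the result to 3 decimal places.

0.690

Observed p* = 64/122 = 0.52459.
Balance m(1−p*) = e·p* gives m = e·p*/(1−p*) = 0.477×0.52459/0.47541 = 0.52634.
Starting from p₀ = 0.52459; update p ← p + (dp/dt)·Δt with the new parameters.
t = 1: p = 0.52459 + (+0.13262) = 0.65721
t = 2: p = 0.65721 + (+0.03308) = 0.69030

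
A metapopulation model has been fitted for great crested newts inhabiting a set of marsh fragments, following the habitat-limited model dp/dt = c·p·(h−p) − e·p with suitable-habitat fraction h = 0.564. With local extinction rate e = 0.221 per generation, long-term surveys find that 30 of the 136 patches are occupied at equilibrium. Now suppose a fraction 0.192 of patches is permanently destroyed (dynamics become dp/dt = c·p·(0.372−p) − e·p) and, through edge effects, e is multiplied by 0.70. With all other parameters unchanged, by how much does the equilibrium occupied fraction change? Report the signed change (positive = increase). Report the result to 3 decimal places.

-0.089

Observed p* = 30/136 = 0.22059.
Balance c(h−p*) = e gives c = e/(0.564 − 0.22059) = 0.221/0.34341 = 0.64355.
New p* = 0.372 − e/c = 0.372 − 0.15470/0.64355 = 0.13161.
Δp* = 0.13161 − 0.22059 = -0.08898.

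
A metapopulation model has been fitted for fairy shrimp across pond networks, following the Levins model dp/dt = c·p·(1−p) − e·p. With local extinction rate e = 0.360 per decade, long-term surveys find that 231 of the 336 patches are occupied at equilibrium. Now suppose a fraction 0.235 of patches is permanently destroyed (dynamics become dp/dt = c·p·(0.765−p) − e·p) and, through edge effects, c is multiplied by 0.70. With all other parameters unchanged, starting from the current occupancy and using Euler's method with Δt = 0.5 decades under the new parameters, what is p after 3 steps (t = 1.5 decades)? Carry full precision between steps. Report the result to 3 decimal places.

0.479

Observed p* = 231/336 = 0.68750.
Balance c(1−p*) = e gives c = e/(1 − 0.68750) = 0.360/0.31250 = 1.15200.
Starting from p₀ = 0.68750; update p ← p + (dp/dt)·Δt with the new parameters.
  1  |  dp/dt·Δt = -0.102267  |  p_1 = 0.585233
  2  |  dp/dt·Δt = -0.062923  |  p_2 = 0.522310
  3  |  dp/dt·Δt = -0.042906  |  p_3 = 0.479404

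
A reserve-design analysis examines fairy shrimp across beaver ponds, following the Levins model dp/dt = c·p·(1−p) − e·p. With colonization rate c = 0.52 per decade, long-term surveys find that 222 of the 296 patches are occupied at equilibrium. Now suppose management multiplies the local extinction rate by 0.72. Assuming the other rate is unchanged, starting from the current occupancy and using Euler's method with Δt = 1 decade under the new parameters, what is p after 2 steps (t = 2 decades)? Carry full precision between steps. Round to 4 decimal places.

Observed p* = 222/296 = 0.75000.
Balance c(1−p*) = e gives e = 0.52×(1 − 0.75000) = 0.13000.
Starting from p₀ = 0.75000; update p ← p + (dp/dt)·Δt with the new parameters.
step 1: Δp = +0.02730, p = 0.77730
step 2: Δp = +0.01726, p = 0.79456

0.7946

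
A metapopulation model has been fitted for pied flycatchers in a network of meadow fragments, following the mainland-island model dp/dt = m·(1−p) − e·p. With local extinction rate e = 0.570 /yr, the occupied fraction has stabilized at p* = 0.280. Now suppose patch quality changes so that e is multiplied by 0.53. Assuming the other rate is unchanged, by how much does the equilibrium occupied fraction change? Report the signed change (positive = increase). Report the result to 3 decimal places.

0.143

Balance m(1−p*) = e·p* gives m = e·p*/(1−p*) = 0.570×0.28000/0.72000 = 0.22167.
New p* = m/(m+e) = 0.22167/(0.22167+0.30210) = 0.42322.
Δp* = 0.42322 − 0.28000 = +0.14322.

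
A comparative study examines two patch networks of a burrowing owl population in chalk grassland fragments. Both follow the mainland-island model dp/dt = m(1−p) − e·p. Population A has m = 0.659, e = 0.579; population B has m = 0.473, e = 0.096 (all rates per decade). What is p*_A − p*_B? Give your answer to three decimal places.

A: p*_A = m/(m+e) = 0.659/1.2380 = 0.5323.
B: p*_B = 0.473/0.5690 = 0.8313.
p*_A − p*_B = 0.5323 − 0.8313 = -0.2990.

-0.299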